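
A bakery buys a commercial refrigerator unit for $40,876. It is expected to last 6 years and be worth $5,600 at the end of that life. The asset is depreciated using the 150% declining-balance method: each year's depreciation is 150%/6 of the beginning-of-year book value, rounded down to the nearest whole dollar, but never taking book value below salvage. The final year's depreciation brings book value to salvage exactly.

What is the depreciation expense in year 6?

Depreciable base = $40,876 − $5,600 = $35,276.
Year 1: ⌊$40,876 × 150%/6⌋ = $10,219. Book value $30,657.
Year 2: ⌊$30,657 × 150%/6⌋ = $7,664. Book value $22,993.
Year 3: ⌊$22,993 × 150%/6⌋ = $5,748. Book value $17,245.
Year 4: ⌊$17,245 × 150%/6⌋ = $4,311. Book value $12,934.
Year 5: ⌊$12,934 × 150%/6⌋ = $3,233. Book value $9,701.
Year 6 (final): $9,701 − $5,600 = $4,101. Book value $5,600.

$4,101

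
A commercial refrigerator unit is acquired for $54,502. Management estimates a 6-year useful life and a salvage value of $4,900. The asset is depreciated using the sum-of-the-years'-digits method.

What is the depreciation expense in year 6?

$2,362

Depreciable base = $54,502 − $4,900 = $49,602.
Sum of the years' digits = 6+5+4+3+2+1 = 21.
Year 1: $49,602 × 6/21 = $14,172. Book value $40,330.
Year 2: $49,602 × 5/21 = $11,810. Book value $28,520.
Year 3: $49,602 × 4/21 = $9,448. Book value $19,072.
Year 4: $49,602 × 3/21 = $7,086. Book value $11,986.
Year 5: $49,602 × 2/21 = $4,724. Book value $7,262.
Year 6: $49,602 × 1/21 = $2,362. Book value $4,900.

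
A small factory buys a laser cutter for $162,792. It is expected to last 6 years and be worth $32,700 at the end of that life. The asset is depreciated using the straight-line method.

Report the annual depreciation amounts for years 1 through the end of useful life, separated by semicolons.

$21,682; $21,682; $21,682; $21,682; $21,682; $21,682

Depreciable base = $162,792 − $32,700 = $130,092.
Annual expense = $130,092 / 6 = $21,682.
End of year 1: book value $141,110.
End of year 2: book value $119,428.
End of year 3: book value $97,746.
End of year 4: book value $76,064.
End of year 5: book value $54,382.
End of year 6: book value $32,700.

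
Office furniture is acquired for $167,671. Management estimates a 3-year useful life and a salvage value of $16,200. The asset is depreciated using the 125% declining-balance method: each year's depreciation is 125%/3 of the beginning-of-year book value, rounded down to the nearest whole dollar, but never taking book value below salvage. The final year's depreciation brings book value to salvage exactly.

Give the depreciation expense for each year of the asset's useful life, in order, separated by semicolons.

$69,862; $40,753; $40,856

Depreciable base = $167,671 − $16,200 = $151,471.
Year 1: ⌊$167,671 × 125%/3⌋ = $69,862. Book value $97,809.
Year 2: ⌊$97,809 × 125%/3⌋ = $40,753. Book value $57,056.
Year 3 (final): $57,056 − $16,200 = $40,856. Book value $16,200.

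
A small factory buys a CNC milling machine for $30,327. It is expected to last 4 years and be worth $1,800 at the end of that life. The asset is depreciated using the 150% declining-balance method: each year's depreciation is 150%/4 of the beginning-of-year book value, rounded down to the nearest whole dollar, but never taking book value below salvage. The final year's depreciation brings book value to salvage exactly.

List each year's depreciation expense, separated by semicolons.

Depreciable base = $30,327 − $1,800 = $28,527.
Year 1: ⌊$30,327 × 150%/4⌋ = $11,372. Book value $18,955.
Year 2: ⌊$18,955 × 150%/4⌋ = $7,108. Book value $11,847.
Year 3: ⌊$11,847 × 150%/4⌋ = $4,442. Book value $7,405.
Year 4 (final): $7,405 − $1,800 = $5,605. Book value $1,800.

$11,372; $7,108; $4,442; $5,605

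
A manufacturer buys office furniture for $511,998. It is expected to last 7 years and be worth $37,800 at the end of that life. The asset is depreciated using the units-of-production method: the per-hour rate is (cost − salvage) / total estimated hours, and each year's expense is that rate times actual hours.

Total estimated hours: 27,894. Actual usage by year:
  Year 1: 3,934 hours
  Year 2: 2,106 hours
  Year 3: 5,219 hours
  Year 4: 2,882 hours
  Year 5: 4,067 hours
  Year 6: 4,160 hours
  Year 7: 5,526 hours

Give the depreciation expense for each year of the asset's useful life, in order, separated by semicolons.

$66,878; $35,802; $88,723; $48,994; $69,139; $70,720; $93,942

Depreciable base = $511,998 − $37,800 = $474,198.
Rate = $474,198 / 27,894 hours = $17 per hour.
Year 1: 3,934 × $17 = $66,878. Book value $445,120.
Year 2: 2,106 × $17 = $35,802. Book value $409,318.
Year 3: 5,219 × $17 = $88,723. Book value $320,595.
Year 4: 2,882 × $17 = $48,994. Book value $271,601.
Year 5: 4,067 × $17 = $69,139. Book value $202,462.
Year 6: 4,160 × $17 = $70,720. Book value $131,742.
Year 7: 5,526 × $17 = $93,942. Book value $37,800.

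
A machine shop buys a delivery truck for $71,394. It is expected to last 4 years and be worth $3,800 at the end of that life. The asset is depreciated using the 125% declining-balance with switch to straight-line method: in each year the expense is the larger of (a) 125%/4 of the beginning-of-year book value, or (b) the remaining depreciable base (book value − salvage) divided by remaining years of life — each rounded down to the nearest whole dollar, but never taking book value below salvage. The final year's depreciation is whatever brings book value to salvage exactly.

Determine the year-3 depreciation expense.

Depreciable base = $71,394 − $3,800 = $67,594.
Year 1: DB = ⌊$71,394 × 125%/4⌋ = $22,310; SL = ⌊$67,594/4⌋ = $16,898 → take DB $22,310. Book value $49,084.
Year 2: DB = ⌊$49,084 × 125%/4⌋ = $15,338; SL = ⌊$45,284/3⌋ = $15,094 → take DB $15,338. Book value $33,746.
Year 3: DB = ⌊$33,746 × 125%/4⌋ = $10,545; SL = ⌊$29,946/2⌋ = $14,973 → take SL $14,973. Book value $18,773.

$14,973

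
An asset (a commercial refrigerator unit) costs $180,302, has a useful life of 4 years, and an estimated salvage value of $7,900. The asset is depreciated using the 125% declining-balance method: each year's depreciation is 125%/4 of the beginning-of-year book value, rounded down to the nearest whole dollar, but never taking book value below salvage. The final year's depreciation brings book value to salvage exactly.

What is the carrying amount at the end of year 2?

$85,222

Depreciable base = $180,302 − $7,900 = $172,402.
Year 1: ⌊$180,302 × 125%/4⌋ = $56,344. Book value $123,958.
Year 2: ⌊$123,958 × 125%/4⌋ = $38,736. Book value $85,222.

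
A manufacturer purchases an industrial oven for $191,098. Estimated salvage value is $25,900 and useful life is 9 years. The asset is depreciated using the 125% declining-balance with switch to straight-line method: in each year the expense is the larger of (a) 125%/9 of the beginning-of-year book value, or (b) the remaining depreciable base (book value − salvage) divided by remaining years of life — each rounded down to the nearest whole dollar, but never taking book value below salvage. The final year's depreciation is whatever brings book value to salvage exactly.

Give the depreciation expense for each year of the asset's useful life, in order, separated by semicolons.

$26,541; $22,855; $19,680; $16,947; $15,835; $15,835; $15,835; $15,835; $15,835

Depreciable base = $191,098 − $25,900 = $165,198.
Year 1: DB = ⌊$191,098 × 125%/9⌋ = $26,541; SL = ⌊$165,198/9⌋ = $18,355 → take DB $26,541. Book value $164,557.
Year 2: DB = ⌊$164,557 × 125%/9⌋ = $22,855; SL = ⌊$138,657/8⌋ = $17,332 → take DB $22,855. Book value $141,702.
Year 3: DB = ⌊$141,702 × 125%/9⌋ = $19,680; SL = ⌊$115,802/7⌋ = $16,543 → take DB $19,680. Book value $122,022.
Year 4: DB = ⌊$122,022 × 125%/9⌋ = $16,947; SL = ⌊$96,122/6⌋ = $16,020 → take DB $16,947. Book value $105,075.
Year 5: DB = ⌊$105,075 × 125%/9⌋ = $14,593; SL = ⌊$79,175/5⌋ = $15,835 → take SL $15,835. Book value $89,240.
Year 6: DB = ⌊$89,240 × 125%/9⌋ = $12,394; SL = ⌊$63,340/4⌋ = $15,835 → take SL $15,835. Book value $73,405.
Year 7: DB = ⌊$73,405 × 125%/9⌋ = $10,195; SL = ⌊$47,505/3⌋ = $15,835 → take SL $15,835. Book value $57,570.
Year 8: DB = ⌊$57,570 × 125%/9⌋ = $7,995; SL = ⌊$31,670/2⌋ = $15,835 → take SL $15,835. Book value $41,735.
Year 9 (final): $41,735 − $25,900 = $15,835. Book value $25,900.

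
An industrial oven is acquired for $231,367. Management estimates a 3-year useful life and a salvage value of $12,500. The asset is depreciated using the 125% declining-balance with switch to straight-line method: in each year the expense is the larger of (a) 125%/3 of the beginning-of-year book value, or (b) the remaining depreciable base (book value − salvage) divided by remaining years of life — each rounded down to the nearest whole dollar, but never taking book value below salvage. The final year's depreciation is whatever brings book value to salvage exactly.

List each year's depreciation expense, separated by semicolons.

$96,402; $61,232; $61,233

Depreciable base = $231,367 − $12,500 = $218,867.
Year 1: DB = ⌊$231,367 × 125%/3⌋ = $96,402; SL = ⌊$218,867/3⌋ = $72,955 → take DB $96,402. Book value $134,965.
Year 2: DB = ⌊$134,965 × 125%/3⌋ = $56,235; SL = ⌊$122,465/2⌋ = $61,232 → take SL $61,232. Book value $73,733.
Year 3 (final): $73,733 − $12,500 = $61,233. Book value $12,500.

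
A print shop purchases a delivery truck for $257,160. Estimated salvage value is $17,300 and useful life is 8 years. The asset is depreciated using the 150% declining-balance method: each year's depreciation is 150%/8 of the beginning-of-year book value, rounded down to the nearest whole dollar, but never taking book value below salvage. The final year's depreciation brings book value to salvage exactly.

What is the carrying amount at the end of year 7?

$60,115

Depreciable base = $257,160 − $17,300 = $239,860.
Year 1: ⌊$257,160 × 150%/8⌋ = $48,217. Book value $208,943.
Year 2: ⌊$208,943 × 150%/8⌋ = $39,176. Book value $169,767.
Year 3: ⌊$169,767 × 150%/8⌋ = $31,831. Book value $137,936.
Year 4: ⌊$137,936 × 150%/8⌋ = $25,863. Book value $112,073.
Year 5: ⌊$112,073 × 150%/8⌋ = $21,013. Book value $91,060.
Year 6: ⌊$91,060 × 150%/8⌋ = $17,073. Book value $73,987.
Year 7: ⌊$73,987 × 150%/8⌋ = $13,872. Book value $60,115.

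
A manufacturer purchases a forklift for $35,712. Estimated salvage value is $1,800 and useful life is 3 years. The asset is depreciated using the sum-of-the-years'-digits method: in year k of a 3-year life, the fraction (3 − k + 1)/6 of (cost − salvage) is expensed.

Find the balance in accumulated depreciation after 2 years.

$28,260

Depreciable base = $35,712 − $1,800 = $33,912.
Sum of the years' digits = 3+2+1 = 6.
Year 1: $33,912 × 3/6 = $16,956. Book value $18,756.
Year 2: $33,912 × 2/6 = $11,304. Book value $7,452.
Accumulated through year 2 = $35,712 − $7,452 = $28,260.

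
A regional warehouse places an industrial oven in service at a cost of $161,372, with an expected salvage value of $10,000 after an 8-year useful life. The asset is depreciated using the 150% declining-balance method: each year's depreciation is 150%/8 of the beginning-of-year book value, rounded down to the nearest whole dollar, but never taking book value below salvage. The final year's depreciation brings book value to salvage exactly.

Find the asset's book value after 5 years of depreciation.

$57,142

Depreciable base = $161,372 − $10,000 = $151,372.
Year 1: ⌊$161,372 × 150%/8⌋ = $30,257. Book value $131,115.
Year 2: ⌊$131,115 × 150%/8⌋ = $24,584. Book value $106,531.
Year 3: ⌊$106,531 × 150%/8⌋ = $19,974. Book value $86,557.
Year 4: ⌊$86,557 × 150%/8⌋ = $16,229. Book value $70,328.
Year 5: ⌊$70,328 × 150%/8⌋ = $13,186. Book value $57,142.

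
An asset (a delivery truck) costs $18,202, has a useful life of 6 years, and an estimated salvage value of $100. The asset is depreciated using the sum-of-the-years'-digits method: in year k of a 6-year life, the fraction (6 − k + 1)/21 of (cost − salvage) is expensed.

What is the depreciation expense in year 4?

$2,586

Depreciable base = $18,202 − $100 = $18,102.
Sum of the years' digits = 6+5+4+3+2+1 = 21.
Year 1: $18,102 × 6/21 = $5,172. Book value $13,030.
Year 2: $18,102 × 5/21 = $4,310. Book value $8,720.
Year 3: $18,102 × 4/21 = $3,448. Book value $5,272.
Year 4: $18,102 × 3/21 = $2,586. Book value $2,686.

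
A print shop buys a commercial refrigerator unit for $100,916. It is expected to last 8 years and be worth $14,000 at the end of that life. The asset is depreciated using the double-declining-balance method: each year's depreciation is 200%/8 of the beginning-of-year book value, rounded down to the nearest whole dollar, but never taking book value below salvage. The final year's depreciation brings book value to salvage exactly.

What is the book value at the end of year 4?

Depreciable base = $100,916 − $14,000 = $86,916.
Year 1: ⌊$100,916 × 200%/8⌋ = $25,229. Book value $75,687.
Year 2: ⌊$75,687 × 200%/8⌋ = $18,921. Book value $56,766.
Year 3: ⌊$56,766 × 200%/8⌋ = $14,191. Book value $42,575.
Year 4: ⌊$42,575 × 200%/8⌋ = $10,643. Book value $31,932.

$31,932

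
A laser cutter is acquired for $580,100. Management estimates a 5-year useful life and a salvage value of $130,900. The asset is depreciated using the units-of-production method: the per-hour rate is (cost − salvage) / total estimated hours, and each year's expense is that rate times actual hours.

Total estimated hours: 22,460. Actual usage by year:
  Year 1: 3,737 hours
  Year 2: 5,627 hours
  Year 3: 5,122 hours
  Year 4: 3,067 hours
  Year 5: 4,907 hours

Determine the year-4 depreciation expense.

$61,340

Depreciable base = $580,100 − $130,900 = $449,200.
Rate = $449,200 / 22,460 hours = $20 per hour.
Year 1: 3,737 × $20 = $74,740. Book value $505,360.
Year 2: 5,627 × $20 = $112,540. Book value $392,820.
Year 3: 5,122 × $20 = $102,440. Book value $290,380.
Year 4: 3,067 × $20 = $61,340. Book value $229,040.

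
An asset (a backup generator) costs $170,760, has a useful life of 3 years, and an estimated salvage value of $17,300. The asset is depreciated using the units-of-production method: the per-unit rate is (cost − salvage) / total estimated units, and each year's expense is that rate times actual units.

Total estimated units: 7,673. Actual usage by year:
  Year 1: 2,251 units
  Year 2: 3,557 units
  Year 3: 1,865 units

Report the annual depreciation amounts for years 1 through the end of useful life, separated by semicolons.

Depreciable base = $170,760 − $17,300 = $153,460.
Rate = $153,460 / 7,673 units = $20 per unit.
Year 1: 2,251 × $20 = $45,020. Book value $125,740.
Year 2: 3,557 × $20 = $71,140. Book value $54,600.
Year 3: 1,865 × $20 = $37,300. Book value $17,300.

$45,020; $71,140; $37,300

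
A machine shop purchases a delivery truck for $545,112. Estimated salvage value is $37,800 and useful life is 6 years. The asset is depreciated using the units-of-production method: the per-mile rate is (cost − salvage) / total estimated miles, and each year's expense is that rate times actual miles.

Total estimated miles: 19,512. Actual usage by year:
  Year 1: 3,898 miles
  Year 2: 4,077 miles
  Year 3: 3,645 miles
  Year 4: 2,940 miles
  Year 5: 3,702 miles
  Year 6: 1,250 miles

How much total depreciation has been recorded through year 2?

$207,350

Depreciable base = $545,112 − $37,800 = $507,312.
Rate = $507,312 / 19,512 miles = $26 per mile.
Year 1: 3,898 × $26 = $101,348. Book value $443,764.
Year 2: 4,077 × $26 = $106,002. Book value $337,762.
Accumulated through year 2 = $545,112 − $337,762 = $207,350.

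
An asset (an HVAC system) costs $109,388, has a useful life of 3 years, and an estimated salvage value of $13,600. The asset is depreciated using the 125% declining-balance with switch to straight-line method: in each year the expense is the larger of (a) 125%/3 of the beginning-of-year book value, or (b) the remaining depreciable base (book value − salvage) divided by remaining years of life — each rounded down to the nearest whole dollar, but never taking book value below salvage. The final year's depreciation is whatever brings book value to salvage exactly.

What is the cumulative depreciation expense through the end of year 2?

$72,165

Depreciable base = $109,388 − $13,600 = $95,788.
Year 1: DB = ⌊$109,388 × 125%/3⌋ = $45,578; SL = ⌊$95,788/3⌋ = $31,929 → take DB $45,578. Book value $63,810.
Year 2: DB = ⌊$63,810 × 125%/3⌋ = $26,587; SL = ⌊$50,210/2⌋ = $25,105 → take DB $26,587. Book value $37,223.
Accumulated through year 2 = $109,388 − $37,223 = $72,165.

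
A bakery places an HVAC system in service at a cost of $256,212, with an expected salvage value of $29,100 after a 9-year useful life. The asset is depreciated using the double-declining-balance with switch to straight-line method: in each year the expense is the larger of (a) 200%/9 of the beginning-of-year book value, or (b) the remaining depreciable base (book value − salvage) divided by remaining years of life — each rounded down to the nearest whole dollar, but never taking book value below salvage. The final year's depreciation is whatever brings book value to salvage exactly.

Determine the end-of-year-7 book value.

Depreciable base = $256,212 − $29,100 = $227,112.
Year 1: DB = ⌊$256,212 × 200%/9⌋ = $56,936; SL = ⌊$227,112/9⌋ = $25,234 → take DB $56,936. Book value $199,276.
Year 2: DB = ⌊$199,276 × 200%/9⌋ = $44,283; SL = ⌊$170,176/8⌋ = $21,272 → take DB $44,283. Book value $154,993.
Year 3: DB = ⌊$154,993 × 200%/9⌋ = $34,442; SL = ⌊$125,893/7⌋ = $17,984 → take DB $34,442. Book value $120,551.
Year 4: DB = ⌊$120,551 × 200%/9⌋ = $26,789; SL = ⌊$91,451/6⌋ = $15,241 → take DB $26,789. Book value $93,762.
Year 5: DB = ⌊$93,762 × 200%/9⌋ = $20,836; SL = ⌊$64,662/5⌋ = $12,932 → take DB $20,836. Book value $72,926.
Year 6: DB = ⌊$72,926 × 200%/9⌋ = $16,205; SL = ⌊$43,826/4⌋ = $10,956 → take DB $16,205. Book value $56,721.
Year 7: DB = ⌊$56,721 × 200%/9⌋ = $12,604; SL = ⌊$27,621/3⌋ = $9,207 → take DB $12,604. Book value $44,117.

$44,117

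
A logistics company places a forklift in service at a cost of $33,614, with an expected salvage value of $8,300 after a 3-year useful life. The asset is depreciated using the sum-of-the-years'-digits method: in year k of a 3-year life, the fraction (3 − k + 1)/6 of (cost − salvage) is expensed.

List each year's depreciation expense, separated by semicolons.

Depreciable base = $33,614 − $8,300 = $25,314.
Sum of the years' digits = 3+2+1 = 6.
Year 1: $25,314 × 3/6 = $12,657. Book value $20,957.
Year 2: $25,314 × 2/6 = $8,438. Book value $12,519.
Year 3: $25,314 × 1/6 = $4,219. Book value $8,300.

$12,657; $8,438; $4,219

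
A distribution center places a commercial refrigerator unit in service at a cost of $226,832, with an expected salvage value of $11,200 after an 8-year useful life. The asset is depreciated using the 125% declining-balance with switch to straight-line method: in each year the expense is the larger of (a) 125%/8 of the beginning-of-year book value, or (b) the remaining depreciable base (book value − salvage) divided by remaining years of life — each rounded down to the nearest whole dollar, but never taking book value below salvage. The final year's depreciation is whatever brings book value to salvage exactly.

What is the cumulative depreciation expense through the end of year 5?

Depreciable base = $226,832 − $11,200 = $215,632.
Year 1: DB = ⌊$226,832 × 125%/8⌋ = $35,442; SL = ⌊$215,632/8⌋ = $26,954 → take DB $35,442. Book value $191,390.
Year 2: DB = ⌊$191,390 × 125%/8⌋ = $29,904; SL = ⌊$180,190/7⌋ = $25,741 → take DB $29,904. Book value $161,486.
Year 3: DB = ⌊$161,486 × 125%/8⌋ = $25,232; SL = ⌊$150,286/6⌋ = $25,047 → take DB $25,232. Book value $136,254.
Year 4: DB = ⌊$136,254 × 125%/8⌋ = $21,289; SL = ⌊$125,054/5⌋ = $25,010 → take SL $25,010. Book value $111,244.
Year 5: DB = ⌊$111,244 × 125%/8⌋ = $17,381; SL = ⌊$100,044/4⌋ = $25,011 → take SL $25,011. Book value $86,233.
Accumulated through year 5 = $226,832 − $86,233 = $140,599.

$140,599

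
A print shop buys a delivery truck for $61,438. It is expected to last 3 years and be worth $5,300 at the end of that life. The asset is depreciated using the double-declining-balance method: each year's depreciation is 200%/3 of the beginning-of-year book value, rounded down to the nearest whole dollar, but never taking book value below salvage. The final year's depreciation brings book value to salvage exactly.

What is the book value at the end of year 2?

Depreciable base = $61,438 − $5,300 = $56,138.
Year 1: ⌊$61,438 × 200%/3⌋ = $40,958. Book value $20,480.
Year 2: ⌊$20,480 × 200%/3⌋ = $13,653. Book value $6,827.

$6,827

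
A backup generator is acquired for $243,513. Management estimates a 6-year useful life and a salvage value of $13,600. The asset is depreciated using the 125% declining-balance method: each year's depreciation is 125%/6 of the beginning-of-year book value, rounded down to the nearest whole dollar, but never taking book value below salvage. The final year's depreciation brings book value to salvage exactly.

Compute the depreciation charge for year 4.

Depreciable base = $243,513 − $13,600 = $229,913.
Year 1: ⌊$243,513 × 125%/6⌋ = $50,731. Book value $192,782.
Year 2: ⌊$192,782 × 125%/6⌋ = $40,162. Book value $152,620.
Year 3: ⌊$152,620 × 125%/6⌋ = $31,795. Book value $120,825.
Year 4: ⌊$120,825 × 125%/6⌋ = $25,171. Book value $95,654.

$25,171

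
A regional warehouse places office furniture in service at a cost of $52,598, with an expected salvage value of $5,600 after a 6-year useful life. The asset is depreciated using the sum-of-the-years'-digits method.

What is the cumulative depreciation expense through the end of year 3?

$33,570

Depreciable base = $52,598 − $5,600 = $46,998.
Sum of the years' digits = 6+5+4+3+2+1 = 21.
Year 1: $46,998 × 6/21 = $13,428. Book value $39,170.
Year 2: $46,998 × 5/21 = $11,190. Book value $27,980.
Year 3: $46,998 × 4/21 = $8,952. Book value $19,028.
Accumulated through year 3 = $52,598 − $19,028 = $33,570.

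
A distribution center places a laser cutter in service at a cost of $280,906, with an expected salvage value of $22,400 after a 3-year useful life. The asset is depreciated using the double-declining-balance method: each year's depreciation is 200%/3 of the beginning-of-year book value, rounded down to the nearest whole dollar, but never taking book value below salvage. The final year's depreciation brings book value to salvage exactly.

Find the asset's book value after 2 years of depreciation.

$31,212

Depreciable base = $280,906 − $22,400 = $258,506.
Year 1: ⌊$280,906 × 200%/3⌋ = $187,270. Book value $93,636.
Year 2: ⌊$93,636 × 200%/3⌋ = $62,424. Book value $31,212.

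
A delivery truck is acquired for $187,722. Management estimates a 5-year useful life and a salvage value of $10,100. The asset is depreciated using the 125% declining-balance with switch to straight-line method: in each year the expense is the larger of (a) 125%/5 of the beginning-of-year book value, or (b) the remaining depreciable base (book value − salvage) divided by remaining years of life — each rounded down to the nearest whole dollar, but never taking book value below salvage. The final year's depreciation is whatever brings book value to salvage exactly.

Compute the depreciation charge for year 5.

$31,832

Depreciable base = $187,722 − $10,100 = $177,622.
Year 1: DB = ⌊$187,722 × 125%/5⌋ = $46,930; SL = ⌊$177,622/5⌋ = $35,524 → take DB $46,930. Book value $140,792.
Year 2: DB = ⌊$140,792 × 125%/5⌋ = $35,198; SL = ⌊$130,692/4⌋ = $32,673 → take DB $35,198. Book value $105,594.
Year 3: DB = ⌊$105,594 × 125%/5⌋ = $26,398; SL = ⌊$95,494/3⌋ = $31,831 → take SL $31,831. Book value $73,763.
Year 4: DB = ⌊$73,763 × 125%/5⌋ = $18,440; SL = ⌊$63,663/2⌋ = $31,831 → take SL $31,831. Book value $41,932.
Year 5 (final): $41,932 − $10,100 = $31,832. Book value $10,100.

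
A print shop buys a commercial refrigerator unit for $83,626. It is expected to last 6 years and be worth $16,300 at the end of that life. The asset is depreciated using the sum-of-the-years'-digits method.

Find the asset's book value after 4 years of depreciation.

$25,918

Depreciable base = $83,626 − $16,300 = $67,326.
Sum of the years' digits = 6+5+4+3+2+1 = 21.
Year 1: $67,326 × 6/21 = $19,236. Book value $64,390.
Year 2: $67,326 × 5/21 = $16,030. Book value $48,360.
Year 3: $67,326 × 4/21 = $12,824. Book value $35,536.
Year 4: $67,326 × 3/21 = $9,618. Book value $25,918.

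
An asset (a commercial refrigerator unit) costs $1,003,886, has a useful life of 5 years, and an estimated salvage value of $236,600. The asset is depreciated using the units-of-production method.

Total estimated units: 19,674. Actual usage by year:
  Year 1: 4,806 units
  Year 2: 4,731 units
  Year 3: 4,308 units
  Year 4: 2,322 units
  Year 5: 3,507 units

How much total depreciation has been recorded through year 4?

Depreciable base = $1,003,886 − $236,600 = $767,286.
Rate = $767,286 / 19,674 units = $39 per unit.
Year 1: 4,806 × $39 = $187,434. Book value $816,452.
Year 2: 4,731 × $39 = $184,509. Book value $631,943.
Year 3: 4,308 × $39 = $168,012. Book value $463,931.
Year 4: 2,322 × $39 = $90,558. Book value $373,373.
Accumulated through year 4 = $1,003,886 − $373,373 = $630,513.

$630,513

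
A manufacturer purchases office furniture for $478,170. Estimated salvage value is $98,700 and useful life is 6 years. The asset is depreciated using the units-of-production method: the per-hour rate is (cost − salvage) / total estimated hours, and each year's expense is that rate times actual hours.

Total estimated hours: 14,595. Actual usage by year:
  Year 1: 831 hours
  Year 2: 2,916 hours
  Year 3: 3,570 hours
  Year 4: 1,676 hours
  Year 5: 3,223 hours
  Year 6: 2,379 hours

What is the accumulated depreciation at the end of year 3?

$190,242

Depreciable base = $478,170 − $98,700 = $379,470.
Rate = $379,470 / 14,595 hours = $26 per hour.
Year 1: 831 × $26 = $21,606. Book value $456,564.
Year 2: 2,916 × $26 = $75,816. Book value $380,748.
Year 3: 3,570 × $26 = $92,820. Book value $287,928.
Accumulated through year 3 = $478,170 − $287,928 = $190,242.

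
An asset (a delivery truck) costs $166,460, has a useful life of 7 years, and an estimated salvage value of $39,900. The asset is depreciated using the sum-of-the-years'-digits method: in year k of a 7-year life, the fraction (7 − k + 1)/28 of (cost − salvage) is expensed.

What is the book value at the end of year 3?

$85,100

Depreciable base = $166,460 − $39,900 = $126,560.
Sum of the years' digits = 7+6+5+4+3+2+1 = 28.
Year 1: $126,560 × 7/28 = $31,640. Book value $134,820.
Year 2: $126,560 × 6/28 = $27,120. Book value $107,700.
Year 3: $126,560 × 5/28 = $22,600. Book value $85,100.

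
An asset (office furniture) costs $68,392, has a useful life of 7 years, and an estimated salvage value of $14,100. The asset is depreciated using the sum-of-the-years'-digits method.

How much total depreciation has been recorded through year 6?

$52,353

Depreciable base = $68,392 − $14,100 = $54,292.
Sum of the years' digits = 7+6+5+4+3+2+1 = 28.
Year 1: $54,292 × 7/28 = $13,573. Book value $54,819.
Year 2: $54,292 × 6/28 = $11,634. Book value $43,185.
Year 3: $54,292 × 5/28 = $9,695. Book value $33,490.
Year 4: $54,292 × 4/28 = $7,756. Book value $25,734.
Year 5: $54,292 × 3/28 = $5,817. Book value $19,917.
Year 6: $54,292 × 2/28 = $3,878. Book value $16,039.
Accumulated through year 6 = $68,392 − $16,039 = $52,353.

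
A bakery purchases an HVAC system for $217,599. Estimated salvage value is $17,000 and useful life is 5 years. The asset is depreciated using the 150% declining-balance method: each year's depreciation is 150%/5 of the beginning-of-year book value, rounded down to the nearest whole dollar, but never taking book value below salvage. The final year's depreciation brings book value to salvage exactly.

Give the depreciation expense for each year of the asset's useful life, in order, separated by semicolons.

Depreciable base = $217,599 − $17,000 = $200,599.
Year 1: ⌊$217,599 × 150%/5⌋ = $65,279. Book value $152,320.
Year 2: ⌊$152,320 × 150%/5⌋ = $45,696. Book value $106,624.
Year 3: ⌊$106,624 × 150%/5⌋ = $31,987. Book value $74,637.
Year 4: ⌊$74,637 × 150%/5⌋ = $22,391. Book value $52,246.
Year 5 (final): $52,246 − $17,000 = $35,246. Book value $17,000.

$65,279; $45,696; $31,987; $22,391; $35,246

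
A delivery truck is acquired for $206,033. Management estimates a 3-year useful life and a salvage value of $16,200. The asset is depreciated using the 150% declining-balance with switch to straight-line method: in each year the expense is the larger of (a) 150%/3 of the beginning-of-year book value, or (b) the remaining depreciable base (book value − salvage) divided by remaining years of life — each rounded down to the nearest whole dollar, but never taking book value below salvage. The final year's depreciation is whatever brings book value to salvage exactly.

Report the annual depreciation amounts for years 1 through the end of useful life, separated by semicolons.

Depreciable base = $206,033 − $16,200 = $189,833.
Year 1: DB = ⌊$206,033 × 150%/3⌋ = $103,016; SL = ⌊$189,833/3⌋ = $63,277 → take DB $103,016. Book value $103,017.
Year 2: DB = ⌊$103,017 × 150%/3⌋ = $51,508; SL = ⌊$86,817/2⌋ = $43,408 → take DB $51,508. Book value $51,509.
Year 3 (final): $51,509 − $16,200 = $35,309. Book value $16,200.

$103,016; $51,508; $35,309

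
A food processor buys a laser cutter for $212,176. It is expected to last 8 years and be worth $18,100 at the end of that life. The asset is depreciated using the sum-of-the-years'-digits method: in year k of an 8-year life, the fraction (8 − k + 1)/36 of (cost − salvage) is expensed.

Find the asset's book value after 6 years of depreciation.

$34,273

Depreciable base = $212,176 − $18,100 = $194,076.
Sum of the years' digits = 8+7+6+5+4+3+2+1 = 36.
Year 1: $194,076 × 8/36 = $43,128. Book value $169,048.
Year 2: $194,076 × 7/36 = $37,737. Book value $131,311.
Year 3: $194,076 × 6/36 = $32,346. Book value $98,965.
Year 4: $194,076 × 5/36 = $26,955. Book value $72,010.
Year 5: $194,076 × 4/36 = $21,564. Book value $50,446.
Year 6: $194,076 × 3/36 = $16,173. Book value $34,273.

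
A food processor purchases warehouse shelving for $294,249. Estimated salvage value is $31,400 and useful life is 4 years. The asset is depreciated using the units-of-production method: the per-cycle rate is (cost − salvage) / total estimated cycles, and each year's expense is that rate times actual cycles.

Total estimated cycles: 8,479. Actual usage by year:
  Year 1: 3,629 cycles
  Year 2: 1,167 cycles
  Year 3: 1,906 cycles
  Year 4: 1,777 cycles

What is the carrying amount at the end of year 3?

$86,487

Depreciable base = $294,249 − $31,400 = $262,849.
Rate = $262,849 / 8,479 cycles = $31 per cycle.
Year 1: 3,629 × $31 = $112,499. Book value $181,750.
Year 2: 1,167 × $31 = $36,177. Book value $145,573.
Year 3: 1,906 × $31 = $59,086. Book value $86,487.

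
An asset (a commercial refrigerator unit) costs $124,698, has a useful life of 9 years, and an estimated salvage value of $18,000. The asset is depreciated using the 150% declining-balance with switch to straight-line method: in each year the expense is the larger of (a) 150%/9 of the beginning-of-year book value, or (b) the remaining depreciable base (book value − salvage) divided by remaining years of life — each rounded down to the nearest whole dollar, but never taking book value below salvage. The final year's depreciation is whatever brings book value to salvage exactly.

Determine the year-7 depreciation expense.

Depreciable base = $124,698 − $18,000 = $106,698.
Year 1: DB = ⌊$124,698 × 150%/9⌋ = $20,783; SL = ⌊$106,698/9⌋ = $11,855 → take DB $20,783. Book value $103,915.
Year 2: DB = ⌊$103,915 × 150%/9⌋ = $17,319; SL = ⌊$85,915/8⌋ = $10,739 → take DB $17,319. Book value $86,596.
Year 3: DB = ⌊$86,596 × 150%/9⌋ = $14,432; SL = ⌊$68,596/7⌋ = $9,799 → take DB $14,432. Book value $72,164.
Year 4: DB = ⌊$72,164 × 150%/9⌋ = $12,027; SL = ⌊$54,164/6⌋ = $9,027 → take DB $12,027. Book value $60,137.
Year 5: DB = ⌊$60,137 × 150%/9⌋ = $10,022; SL = ⌊$42,137/5⌋ = $8,427 → take DB $10,022. Book value $50,115.
Year 6: DB = ⌊$50,115 × 150%/9⌋ = $8,352; SL = ⌊$32,115/4⌋ = $8,028 → take DB $8,352. Book value $41,763.
Year 7: DB = ⌊$41,763 × 150%/9⌋ = $6,960; SL = ⌊$23,763/3⌋ = $7,921 → take SL $7,921. Book value $33,842.

$7,921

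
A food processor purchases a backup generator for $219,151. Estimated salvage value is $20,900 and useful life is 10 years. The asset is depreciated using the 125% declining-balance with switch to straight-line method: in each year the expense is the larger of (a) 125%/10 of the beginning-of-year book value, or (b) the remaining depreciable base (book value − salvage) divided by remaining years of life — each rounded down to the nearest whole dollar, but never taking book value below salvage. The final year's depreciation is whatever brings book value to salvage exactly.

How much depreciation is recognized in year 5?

Depreciable base = $219,151 − $20,900 = $198,251.
Year 1: DB = ⌊$219,151 × 125%/10⌋ = $27,393; SL = ⌊$198,251/10⌋ = $19,825 → take DB $27,393. Book value $191,758.
Year 2: DB = ⌊$191,758 × 125%/10⌋ = $23,969; SL = ⌊$170,858/9⌋ = $18,984 → take DB $23,969. Book value $167,789.
Year 3: DB = ⌊$167,789 × 125%/10⌋ = $20,973; SL = ⌊$146,889/8⌋ = $18,361 → take DB $20,973. Book value $146,816.
Year 4: DB = ⌊$146,816 × 125%/10⌋ = $18,352; SL = ⌊$125,916/7⌋ = $17,988 → take DB $18,352. Book value $128,464.
Year 5: DB = ⌊$128,464 × 125%/10⌋ = $16,058; SL = ⌊$107,564/6⌋ = $17,927 → take SL $17,927. Book value $110,537.

$17,927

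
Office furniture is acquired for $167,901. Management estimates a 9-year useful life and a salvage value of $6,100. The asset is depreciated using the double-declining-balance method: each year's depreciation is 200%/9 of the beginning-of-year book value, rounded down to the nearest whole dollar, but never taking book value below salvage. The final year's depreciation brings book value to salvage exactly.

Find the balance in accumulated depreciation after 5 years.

$120,111

Depreciable base = $167,901 − $6,100 = $161,801.
Year 1: ⌊$167,901 × 200%/9⌋ = $37,311. Book value $130,590.
Year 2: ⌊$130,590 × 200%/9⌋ = $29,020. Book value $101,570.
Year 3: ⌊$101,570 × 200%/9⌋ = $22,571. Book value $78,999.
Year 4: ⌊$78,999 × 200%/9⌋ = $17,555. Book value $61,444.
Year 5: ⌊$61,444 × 200%/9⌋ = $13,654. Book value $47,790.
Accumulated through year 5 = $167,901 − $47,790 = $120,111.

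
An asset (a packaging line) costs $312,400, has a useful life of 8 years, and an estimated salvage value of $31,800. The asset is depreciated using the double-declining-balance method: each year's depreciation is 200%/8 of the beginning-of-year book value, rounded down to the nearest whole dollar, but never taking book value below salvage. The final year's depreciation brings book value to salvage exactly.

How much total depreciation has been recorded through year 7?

$270,698

Depreciable base = $312,400 − $31,800 = $280,600.
Year 1: ⌊$312,400 × 200%/8⌋ = $78,100. Book value $234,300.
Year 2: ⌊$234,300 × 200%/8⌋ = $58,575. Book value $175,725.
Year 3: ⌊$175,725 × 200%/8⌋ = $43,931. Book value $131,794.
Year 4: ⌊$131,794 × 200%/8⌋ = $32,948. Book value $98,846.
Year 5: ⌊$98,846 × 200%/8⌋ = $24,711. Book value $74,135.
Year 6: ⌊$74,135 × 200%/8⌋ = $18,533. Book value $55,602.
Year 7: ⌊$55,602 × 200%/8⌋ = $13,900. Book value $41,702.
Accumulated through year 7 = $312,400 − $41,702 = $270,698.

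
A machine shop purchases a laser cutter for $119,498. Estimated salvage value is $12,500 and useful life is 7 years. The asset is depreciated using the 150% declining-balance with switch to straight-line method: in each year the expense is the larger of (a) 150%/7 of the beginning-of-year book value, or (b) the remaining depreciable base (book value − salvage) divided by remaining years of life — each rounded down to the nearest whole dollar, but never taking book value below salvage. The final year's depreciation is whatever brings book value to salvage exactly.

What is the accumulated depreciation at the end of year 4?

$73,954

Depreciable base = $119,498 − $12,500 = $106,998.
Year 1: DB = ⌊$119,498 × 150%/7⌋ = $25,606; SL = ⌊$106,998/7⌋ = $15,285 → take DB $25,606. Book value $93,892.
Year 2: DB = ⌊$93,892 × 150%/7⌋ = $20,119; SL = ⌊$81,392/6⌋ = $13,565 → take DB $20,119. Book value $73,773.
Year 3: DB = ⌊$73,773 × 150%/7⌋ = $15,808; SL = ⌊$61,273/5⌋ = $12,254 → take DB $15,808. Book value $57,965.
Year 4: DB = ⌊$57,965 × 150%/7⌋ = $12,421; SL = ⌊$45,465/4⌋ = $11,366 → take DB $12,421. Book value $45,544.
Accumulated through year 4 = $119,498 − $45,544 = $73,954.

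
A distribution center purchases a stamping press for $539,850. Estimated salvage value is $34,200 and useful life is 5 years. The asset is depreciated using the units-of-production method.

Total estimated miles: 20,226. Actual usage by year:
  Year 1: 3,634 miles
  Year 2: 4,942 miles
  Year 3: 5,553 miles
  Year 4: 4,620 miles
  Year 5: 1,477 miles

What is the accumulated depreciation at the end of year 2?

$214,400

Depreciable base = $539,850 − $34,200 = $505,650.
Rate = $505,650 / 20,226 miles = $25 per mile.
Year 1: 3,634 × $25 = $90,850. Book value $449,000.
Year 2: 4,942 × $25 = $123,550. Book value $325,450.
Accumulated through year 2 = $539,850 − $325,450 = $214,400.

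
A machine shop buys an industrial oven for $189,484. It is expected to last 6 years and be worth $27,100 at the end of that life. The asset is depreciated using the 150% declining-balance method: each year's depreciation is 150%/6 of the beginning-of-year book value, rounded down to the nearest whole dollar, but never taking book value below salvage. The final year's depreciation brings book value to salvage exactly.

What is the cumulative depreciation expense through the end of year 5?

$144,517

Depreciable base = $189,484 − $27,100 = $162,384.
Year 1: ⌊$189,484 × 150%/6⌋ = $47,371. Book value $142,113.
Year 2: ⌊$142,113 × 150%/6⌋ = $35,528. Book value $106,585.
Year 3: ⌊$106,585 × 150%/6⌋ = $26,646. Book value $79,939.
Year 4: ⌊$79,939 × 150%/6⌋ = $19,984. Book value $59,955.
Year 5: ⌊$59,955 × 150%/6⌋ = $14,988. Book value $44,967.
Accumulated through year 5 = $189,484 − $44,967 = $144,517.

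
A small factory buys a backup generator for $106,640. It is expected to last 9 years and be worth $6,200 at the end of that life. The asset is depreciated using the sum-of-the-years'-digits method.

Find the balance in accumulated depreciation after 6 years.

Depreciable base = $106,640 − $6,200 = $100,440.
Sum of the years' digits = 9+8+7+6+5+4+3+2+1 = 45.
Year 1: $100,440 × 9/45 = $20,088. Book value $86,552.
Year 2: $100,440 × 8/45 = $17,856. Book value $68,696.
Year 3: $100,440 × 7/45 = $15,624. Book value $53,072.
Year 4: $100,440 × 6/45 = $13,392. Book value $39,680.
Year 5: $100,440 × 5/45 = $11,160. Book value $28,520.
Year 6: $100,440 × 4/45 = $8,928. Book value $19,592.
Accumulated through year 6 = $106,640 − $19,592 = $87,048.

$87,048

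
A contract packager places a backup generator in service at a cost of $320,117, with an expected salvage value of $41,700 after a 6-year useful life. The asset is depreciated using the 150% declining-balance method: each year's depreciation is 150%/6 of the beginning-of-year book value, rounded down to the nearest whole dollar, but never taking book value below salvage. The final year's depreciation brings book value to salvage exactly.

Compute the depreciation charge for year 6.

$34,266

Depreciable base = $320,117 − $41,700 = $278,417.
Year 1: ⌊$320,117 × 150%/6⌋ = $80,029. Book value $240,088.
Year 2: ⌊$240,088 × 150%/6⌋ = $60,022. Book value $180,066.
Year 3: ⌊$180,066 × 150%/6⌋ = $45,016. Book value $135,050.
Year 4: ⌊$135,050 × 150%/6⌋ = $33,762. Book value $101,288.
Year 5: ⌊$101,288 × 150%/6⌋ = $25,322. Book value $75,966.
Year 6 (final): $75,966 − $41,700 = $34,266. Book value $41,700.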